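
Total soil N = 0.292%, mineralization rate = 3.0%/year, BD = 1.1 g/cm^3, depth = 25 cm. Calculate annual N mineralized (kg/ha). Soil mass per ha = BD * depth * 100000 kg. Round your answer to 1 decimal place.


Step 1: Soil mass per ha = BD * depth * 100000 = 1.1 * 25 * 100000 = 2750000 kg
Step 2: Total N pool = soil mass * N%/100 = 2750000 * 0.292/100 = 8030.0 kg/ha
Step 3: N mineralized = N pool * rate%/100 = 8030.0 * 3.0/100 = 240.9 kg/ha/yr

240.9


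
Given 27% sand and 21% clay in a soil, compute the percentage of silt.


Step 1: sand + silt + clay = 100%
Step 2: silt = 100 - sand - clay
Step 3: silt = 100 - 27 - 21
Step 4: silt = 52%

52


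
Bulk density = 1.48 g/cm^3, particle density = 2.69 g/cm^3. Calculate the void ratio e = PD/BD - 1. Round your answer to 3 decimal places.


Step 1: e = PD / BD - 1
Step 2: e = 2.69 / 1.48 - 1
Step 3: e = 1.81757 - 1
Step 4: e = 0.818

0.818


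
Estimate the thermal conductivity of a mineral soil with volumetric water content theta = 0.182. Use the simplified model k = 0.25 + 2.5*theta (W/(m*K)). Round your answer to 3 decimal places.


Step 1: k = 0.25 + 2.5 * theta
Step 2: k = 0.25 + 2.5 * 0.182
Step 3: k = 0.25 + 0.455
Step 4: k = 0.705 W/(m*K)

0.705


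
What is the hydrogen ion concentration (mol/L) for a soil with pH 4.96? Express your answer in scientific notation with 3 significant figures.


Step 1: [H+] = 10^(-pH)
Step 2: [H+] = 10^(-4.96)
Step 3: [H+] = 1.10e-05 mol/L

1.10e-05


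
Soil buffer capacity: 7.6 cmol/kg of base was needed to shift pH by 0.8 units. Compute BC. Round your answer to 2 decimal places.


Step 1: BC = change in base / change in pH
Step 2: BC = 7.6 / 0.8
Step 3: BC = 9.5 cmol/(kg*pH unit)

9.5


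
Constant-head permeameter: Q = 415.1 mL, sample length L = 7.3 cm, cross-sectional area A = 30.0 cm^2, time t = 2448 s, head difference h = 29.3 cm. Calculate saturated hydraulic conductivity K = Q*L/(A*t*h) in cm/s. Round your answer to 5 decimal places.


Step 1: K = Q * L / (A * t * h)
Step 2: Numerator = 415.1 * 7.3 = 3030.23
Step 3: Denominator = 30.0 * 2448 * 29.3 = 2151792.0
Step 4: K = 3030.23 / 2151792.0 = 0.00141 cm/s

0.00141


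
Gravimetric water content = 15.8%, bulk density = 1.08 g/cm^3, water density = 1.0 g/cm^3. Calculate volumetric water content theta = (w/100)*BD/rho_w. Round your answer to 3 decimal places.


Step 1: theta = (w / 100) * BD / rho_w
Step 2: theta = (15.8 / 100) * 1.08 / 1.0
Step 3: theta = 0.158 * 1.08
Step 4: theta = 0.171

0.171


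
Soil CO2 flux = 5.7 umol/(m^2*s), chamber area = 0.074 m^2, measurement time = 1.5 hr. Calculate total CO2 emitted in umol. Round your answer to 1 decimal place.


Step 1: Convert time to seconds: 1.5 hr * 3600 = 5400.0 s
Step 2: Total = flux * area * time_s
Step 3: Total = 5.7 * 0.074 * 5400.0
Step 4: Total = 2277.7 umol

2277.7


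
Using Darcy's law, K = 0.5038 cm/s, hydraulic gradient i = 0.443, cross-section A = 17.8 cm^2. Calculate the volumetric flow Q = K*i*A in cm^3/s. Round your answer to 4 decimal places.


Step 1: Apply Darcy's law: Q = K * i * A
Step 2: Q = 0.5038 * 0.443 * 17.8
Step 3: Q = 3.9727 cm^3/s

3.9727


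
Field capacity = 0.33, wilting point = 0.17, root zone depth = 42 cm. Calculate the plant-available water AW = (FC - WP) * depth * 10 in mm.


Step 1: Available water = (FC - WP) * depth * 10
Step 2: AW = (0.33 - 0.17) * 42 * 10
Step 3: AW = 0.16 * 42 * 10
Step 4: AW = 67.2 mm

67.2


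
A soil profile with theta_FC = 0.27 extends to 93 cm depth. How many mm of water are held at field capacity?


Step 1: Water (mm) = theta_FC * depth (cm) * 10
Step 2: Water = 0.27 * 93 * 10
Step 3: Water = 251.1 mm

251.1


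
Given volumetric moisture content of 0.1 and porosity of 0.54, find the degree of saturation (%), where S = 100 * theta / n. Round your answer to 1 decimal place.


Step 1: S = 100 * theta_v / n
Step 2: S = 100 * 0.1 / 0.54
Step 3: S = 18.5%

18.5


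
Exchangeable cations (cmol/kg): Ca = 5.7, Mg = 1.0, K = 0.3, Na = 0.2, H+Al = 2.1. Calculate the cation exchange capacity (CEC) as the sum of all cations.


Step 1: CEC = Ca + Mg + K + Na + (H+Al)
Step 2: CEC = 5.7 + 1.0 + 0.3 + 0.2 + 2.1
Step 3: CEC = 9.3 cmol/kg

9.3


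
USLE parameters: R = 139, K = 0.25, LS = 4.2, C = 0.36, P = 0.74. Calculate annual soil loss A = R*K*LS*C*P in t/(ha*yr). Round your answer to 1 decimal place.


Step 1: A = R * K * LS * C * P
Step 2: R * K = 139 * 0.25 = 34.75
Step 3: (R*K) * LS = 34.75 * 4.2 = 145.95
Step 4: * C * P = 145.95 * 0.36 * 0.74 = 38.9
Step 5: A = 38.9 t/(ha*yr)

38.9


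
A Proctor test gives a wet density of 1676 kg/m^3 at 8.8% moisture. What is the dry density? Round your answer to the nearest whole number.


Step 1: Dry density = wet density / (1 + w/100)
Step 2: Dry density = 1676 / (1 + 8.8/100)
Step 3: Dry density = 1676 / 1.088
Step 4: Dry density = 1540 kg/m^3

1540


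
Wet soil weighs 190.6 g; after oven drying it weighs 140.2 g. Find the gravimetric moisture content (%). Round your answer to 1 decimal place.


Step 1: Water mass = wet - dry = 190.6 - 140.2 = 50.4 g
Step 2: w = 100 * water mass / dry mass
Step 3: w = 100 * 50.4 / 140.2 = 35.9%

35.9


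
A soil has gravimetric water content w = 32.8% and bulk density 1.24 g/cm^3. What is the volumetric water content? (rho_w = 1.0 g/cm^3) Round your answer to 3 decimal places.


Step 1: theta = (w / 100) * BD / rho_w
Step 2: theta = (32.8 / 100) * 1.24 / 1.0
Step 3: theta = 0.328 * 1.24
Step 4: theta = 0.407

0.407


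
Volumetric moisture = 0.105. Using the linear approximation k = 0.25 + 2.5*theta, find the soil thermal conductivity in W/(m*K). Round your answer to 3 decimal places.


Step 1: k = 0.25 + 2.5 * theta
Step 2: k = 0.25 + 2.5 * 0.105
Step 3: k = 0.25 + 0.263
Step 4: k = 0.513 W/(m*K)

0.513


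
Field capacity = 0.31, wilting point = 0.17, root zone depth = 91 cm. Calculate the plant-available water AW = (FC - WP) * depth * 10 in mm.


Step 1: Available water = (FC - WP) * depth * 10
Step 2: AW = (0.31 - 0.17) * 91 * 10
Step 3: AW = 0.14 * 91 * 10
Step 4: AW = 127.4 mm

127.4


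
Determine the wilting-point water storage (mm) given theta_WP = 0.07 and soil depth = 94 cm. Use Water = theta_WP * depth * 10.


Step 1: Water (mm) = theta_WP * depth * 10
Step 2: Water = 0.07 * 94 * 10
Step 3: Water = 65.8 mm

65.8


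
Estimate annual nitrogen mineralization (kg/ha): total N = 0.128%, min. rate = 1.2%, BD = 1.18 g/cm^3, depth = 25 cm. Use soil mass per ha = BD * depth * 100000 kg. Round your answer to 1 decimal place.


Step 1: Soil mass per ha = BD * depth * 100000 = 1.18 * 25 * 100000 = 2950000 kg
Step 2: Total N pool = soil mass * N%/100 = 2950000 * 0.128/100 = 3776.0 kg/ha
Step 3: N mineralized = N pool * rate%/100 = 3776.0 * 1.2/100 = 45.3 kg/ha/yr

45.3


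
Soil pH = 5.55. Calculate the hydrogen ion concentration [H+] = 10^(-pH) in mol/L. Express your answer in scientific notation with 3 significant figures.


Step 1: [H+] = 10^(-pH)
Step 2: [H+] = 10^(-5.55)
Step 3: [H+] = 2.82e-06 mol/L

2.82e-06


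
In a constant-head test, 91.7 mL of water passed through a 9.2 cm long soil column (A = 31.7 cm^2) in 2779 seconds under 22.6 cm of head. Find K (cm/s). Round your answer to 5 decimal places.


Step 1: K = Q * L / (A * t * h)
Step 2: Numerator = 91.7 * 9.2 = 843.64
Step 3: Denominator = 31.7 * 2779 * 22.6 = 1990931.18
Step 4: K = 843.64 / 1990931.18 = 0.00042 cm/s

0.00042


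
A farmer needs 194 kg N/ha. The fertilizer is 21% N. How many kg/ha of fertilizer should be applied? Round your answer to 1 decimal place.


Step 1: Fertilizer rate = target N / (N content / 100)
Step 2: Rate = 194 / (21 / 100)
Step 3: Rate = 194 / 0.21
Step 4: Rate = 923.8 kg/ha

923.8


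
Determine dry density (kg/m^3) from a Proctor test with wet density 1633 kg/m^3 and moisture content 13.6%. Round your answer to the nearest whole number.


Step 1: Dry density = wet density / (1 + w/100)
Step 2: Dry density = 1633 / (1 + 13.6/100)
Step 3: Dry density = 1633 / 1.136
Step 4: Dry density = 1438 kg/m^3

1438


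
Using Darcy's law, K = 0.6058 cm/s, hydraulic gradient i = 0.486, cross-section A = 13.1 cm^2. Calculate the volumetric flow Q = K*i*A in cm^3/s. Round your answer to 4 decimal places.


Step 1: Apply Darcy's law: Q = K * i * A
Step 2: Q = 0.6058 * 0.486 * 13.1
Step 3: Q = 3.8569 cm^3/s

3.8569


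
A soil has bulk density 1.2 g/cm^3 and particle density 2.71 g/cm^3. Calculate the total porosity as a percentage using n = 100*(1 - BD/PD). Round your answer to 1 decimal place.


Step 1: Formula: n = 100 * (1 - BD / PD)
Step 2: n = 100 * (1 - 1.2 / 2.71)
Step 3: n = 100 * (1 - 0.4428)
Step 4: n = 55.7%

55.7


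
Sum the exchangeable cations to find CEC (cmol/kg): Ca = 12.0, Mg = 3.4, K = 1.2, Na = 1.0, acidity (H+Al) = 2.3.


Step 1: CEC = Ca + Mg + K + Na + (H+Al)
Step 2: CEC = 12.0 + 3.4 + 1.2 + 1.0 + 2.3
Step 3: CEC = 19.9 cmol/kg

19.9


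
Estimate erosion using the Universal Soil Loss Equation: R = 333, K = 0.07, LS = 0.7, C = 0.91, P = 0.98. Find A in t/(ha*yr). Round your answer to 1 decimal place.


Step 1: A = R * K * LS * C * P
Step 2: R * K = 333 * 0.07 = 23.31
Step 3: (R*K) * LS = 23.31 * 0.7 = 16.317
Step 4: * C * P = 16.317 * 0.91 * 0.98 = 14.6
Step 5: A = 14.6 t/(ha*yr)

14.6


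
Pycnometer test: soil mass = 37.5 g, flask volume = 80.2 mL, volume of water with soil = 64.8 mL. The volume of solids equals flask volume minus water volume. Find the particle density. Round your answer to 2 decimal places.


Step 1: Volume of solids = flask volume - water volume with soil
Step 2: V_solids = 80.2 - 64.8 = 15.4 mL
Step 3: Particle density = mass / V_solids = 37.5 / 15.4 = 2.44 g/cm^3

2.44


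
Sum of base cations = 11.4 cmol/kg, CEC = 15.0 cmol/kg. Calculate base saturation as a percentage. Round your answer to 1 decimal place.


Step 1: BS = 100 * (sum of bases) / CEC
Step 2: BS = 100 * 11.4 / 15.0
Step 3: BS = 76.0%

76.0


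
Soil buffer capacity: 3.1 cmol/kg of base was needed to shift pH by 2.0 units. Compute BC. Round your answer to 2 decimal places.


Step 1: BC = change in base / change in pH
Step 2: BC = 3.1 / 2.0
Step 3: BC = 1.55 cmol/(kg*pH unit)

1.55


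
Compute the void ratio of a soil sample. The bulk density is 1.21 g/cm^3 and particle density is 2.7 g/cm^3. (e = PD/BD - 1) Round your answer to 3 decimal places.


Step 1: e = PD / BD - 1
Step 2: e = 2.7 / 1.21 - 1
Step 3: e = 2.2314 - 1
Step 4: e = 1.231

1.231


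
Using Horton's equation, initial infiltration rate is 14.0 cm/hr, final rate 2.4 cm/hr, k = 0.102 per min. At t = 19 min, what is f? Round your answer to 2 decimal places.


Step 1: f = fc + (f0 - fc) * exp(-k * t)
Step 2: exp(-0.102 * 19) = 0.143992
Step 3: f = 2.4 + (14.0 - 2.4) * 0.143992
Step 4: f = 2.4 + 11.6 * 0.143992
Step 5: f = 4.07 cm/hr

4.07


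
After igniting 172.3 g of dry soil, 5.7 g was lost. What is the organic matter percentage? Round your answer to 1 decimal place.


Step 1: OM% = 100 * LOI / sample mass
Step 2: OM = 100 * 5.7 / 172.3
Step 3: OM = 3.3%

3.3


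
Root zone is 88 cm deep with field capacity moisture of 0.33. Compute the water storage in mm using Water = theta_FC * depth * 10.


Step 1: Water (mm) = theta_FC * depth (cm) * 10
Step 2: Water = 0.33 * 88 * 10
Step 3: Water = 290.4 mm

290.4


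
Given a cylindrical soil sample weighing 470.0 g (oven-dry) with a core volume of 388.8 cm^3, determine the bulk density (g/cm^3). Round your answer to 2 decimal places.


Step 1: Identify the formula: BD = dry mass / volume
Step 2: Substitute values: BD = 470.0 / 388.8
Step 3: BD = 1.21 g/cm^3

1.21


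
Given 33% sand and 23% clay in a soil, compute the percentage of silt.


Step 1: sand + silt + clay = 100%
Step 2: silt = 100 - sand - clay
Step 3: silt = 100 - 33 - 23
Step 4: silt = 44%

44


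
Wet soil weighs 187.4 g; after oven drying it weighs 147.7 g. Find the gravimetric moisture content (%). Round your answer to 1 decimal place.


Step 1: Water mass = wet - dry = 187.4 - 147.7 = 39.7 g
Step 2: w = 100 * water mass / dry mass
Step 3: w = 100 * 39.7 / 147.7 = 26.9%

26.9


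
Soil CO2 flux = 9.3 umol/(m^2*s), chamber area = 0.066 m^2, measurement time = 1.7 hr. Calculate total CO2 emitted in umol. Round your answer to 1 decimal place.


Step 1: Convert time to seconds: 1.7 hr * 3600 = 6120.0 s
Step 2: Total = flux * area * time_s
Step 3: Total = 9.3 * 0.066 * 6120.0
Step 4: Total = 3756.5 umol

3756.5


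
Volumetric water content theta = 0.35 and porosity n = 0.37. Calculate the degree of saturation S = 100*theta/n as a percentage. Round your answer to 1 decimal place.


Step 1: S = 100 * theta_v / n
Step 2: S = 100 * 0.35 / 0.37
Step 3: S = 94.6%

94.6


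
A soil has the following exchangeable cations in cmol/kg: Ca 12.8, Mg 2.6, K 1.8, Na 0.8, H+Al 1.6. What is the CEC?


Step 1: CEC = Ca + Mg + K + Na + (H+Al)
Step 2: CEC = 12.8 + 2.6 + 1.8 + 0.8 + 1.6
Step 3: CEC = 19.6 cmol/kg

19.6


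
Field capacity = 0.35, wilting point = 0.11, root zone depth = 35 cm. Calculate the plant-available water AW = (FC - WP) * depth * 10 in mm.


Step 1: Available water = (FC - WP) * depth * 10
Step 2: AW = (0.35 - 0.11) * 35 * 10
Step 3: AW = 0.24 * 35 * 10
Step 4: AW = 84.0 mm

84.0


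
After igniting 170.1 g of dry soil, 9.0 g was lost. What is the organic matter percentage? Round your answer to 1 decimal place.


Step 1: OM% = 100 * LOI / sample mass
Step 2: OM = 100 * 9.0 / 170.1
Step 3: OM = 5.3%

5.3


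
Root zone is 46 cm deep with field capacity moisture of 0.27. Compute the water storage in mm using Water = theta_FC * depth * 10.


Step 1: Water (mm) = theta_FC * depth (cm) * 10
Step 2: Water = 0.27 * 46 * 10
Step 3: Water = 124.2 mm

124.2


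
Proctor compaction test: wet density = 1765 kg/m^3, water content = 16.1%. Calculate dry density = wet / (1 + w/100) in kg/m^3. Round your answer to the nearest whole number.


Step 1: Dry density = wet density / (1 + w/100)
Step 2: Dry density = 1765 / (1 + 16.1/100)
Step 3: Dry density = 1765 / 1.161
Step 4: Dry density = 1520 kg/m^3

1520


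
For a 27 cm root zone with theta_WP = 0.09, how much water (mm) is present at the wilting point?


Step 1: Water (mm) = theta_WP * depth * 10
Step 2: Water = 0.09 * 27 * 10
Step 3: Water = 24.3 mm

24.3


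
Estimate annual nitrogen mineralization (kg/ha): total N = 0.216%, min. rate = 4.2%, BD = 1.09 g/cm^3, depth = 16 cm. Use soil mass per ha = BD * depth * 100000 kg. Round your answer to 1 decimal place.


Step 1: Soil mass per ha = BD * depth * 100000 = 1.09 * 16 * 100000 = 1744000 kg
Step 2: Total N pool = soil mass * N%/100 = 1744000 * 0.216/100 = 3767.04 kg/ha
Step 3: N mineralized = N pool * rate%/100 = 3767.04 * 4.2/100 = 158.2 kg/ha/yr

158.2


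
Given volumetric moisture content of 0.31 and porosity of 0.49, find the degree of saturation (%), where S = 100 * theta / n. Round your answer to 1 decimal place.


Step 1: S = 100 * theta_v / n
Step 2: S = 100 * 0.31 / 0.49
Step 3: S = 63.3%

63.3


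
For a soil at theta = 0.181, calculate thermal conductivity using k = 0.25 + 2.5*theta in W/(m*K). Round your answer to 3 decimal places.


Step 1: k = 0.25 + 2.5 * theta
Step 2: k = 0.25 + 2.5 * 0.181
Step 3: k = 0.25 + 0.453
Step 4: k = 0.703 W/(m*K)

0.703


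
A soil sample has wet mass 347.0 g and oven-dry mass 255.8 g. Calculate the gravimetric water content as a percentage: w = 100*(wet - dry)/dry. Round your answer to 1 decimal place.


Step 1: Water mass = wet - dry = 347.0 - 255.8 = 91.2 g
Step 2: w = 100 * water mass / dry mass
Step 3: w = 100 * 91.2 / 255.8 = 35.7%

35.7


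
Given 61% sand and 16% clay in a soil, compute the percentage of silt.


Step 1: sand + silt + clay = 100%
Step 2: silt = 100 - sand - clay
Step 3: silt = 100 - 61 - 16
Step 4: silt = 23%

23


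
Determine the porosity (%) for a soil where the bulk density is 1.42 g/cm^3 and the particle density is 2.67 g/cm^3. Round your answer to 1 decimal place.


Step 1: Formula: n = 100 * (1 - BD / PD)
Step 2: n = 100 * (1 - 1.42 / 2.67)
Step 3: n = 100 * (1 - 0.53184)
Step 4: n = 46.8%

46.8


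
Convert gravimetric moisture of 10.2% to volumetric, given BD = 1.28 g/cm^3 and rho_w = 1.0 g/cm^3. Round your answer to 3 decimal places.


Step 1: theta = (w / 100) * BD / rho_w
Step 2: theta = (10.2 / 100) * 1.28 / 1.0
Step 3: theta = 0.102 * 1.28
Step 4: theta = 0.131

0.131


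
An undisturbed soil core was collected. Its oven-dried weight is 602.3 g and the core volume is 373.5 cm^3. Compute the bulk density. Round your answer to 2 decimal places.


Step 1: Identify the formula: BD = dry mass / volume
Step 2: Substitute values: BD = 602.3 / 373.5
Step 3: BD = 1.61 g/cm^3

1.61


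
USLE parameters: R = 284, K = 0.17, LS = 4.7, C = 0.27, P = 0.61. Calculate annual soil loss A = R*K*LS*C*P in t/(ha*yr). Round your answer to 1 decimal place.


Step 1: A = R * K * LS * C * P
Step 2: R * K = 284 * 0.17 = 48.28
Step 3: (R*K) * LS = 48.28 * 4.7 = 226.916
Step 4: * C * P = 226.916 * 0.27 * 0.61 = 37.4
Step 5: A = 37.4 t/(ha*yr)

37.4


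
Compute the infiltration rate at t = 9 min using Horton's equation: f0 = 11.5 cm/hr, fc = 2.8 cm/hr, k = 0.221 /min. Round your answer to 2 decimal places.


Step 1: f = fc + (f0 - fc) * exp(-k * t)
Step 2: exp(-0.221 * 9) = 0.136832
Step 3: f = 2.8 + (11.5 - 2.8) * 0.136832
Step 4: f = 2.8 + 8.7 * 0.136832
Step 5: f = 3.99 cm/hr

3.99


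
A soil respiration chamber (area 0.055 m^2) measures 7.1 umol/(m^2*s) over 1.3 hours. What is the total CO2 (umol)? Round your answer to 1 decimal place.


Step 1: Convert time to seconds: 1.3 hr * 3600 = 4680.0 s
Step 2: Total = flux * area * time_s
Step 3: Total = 7.1 * 0.055 * 4680.0
Step 4: Total = 1827.5 umol

1827.5


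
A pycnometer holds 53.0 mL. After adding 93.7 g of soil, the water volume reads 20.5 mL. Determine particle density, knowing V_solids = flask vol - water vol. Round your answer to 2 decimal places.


Step 1: Volume of solids = flask volume - water volume with soil
Step 2: V_solids = 53.0 - 20.5 = 32.5 mL
Step 3: Particle density = mass / V_solids = 93.7 / 32.5 = 2.88 g/cm^3

2.88


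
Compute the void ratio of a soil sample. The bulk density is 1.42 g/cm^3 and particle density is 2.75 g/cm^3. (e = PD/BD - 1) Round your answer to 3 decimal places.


Step 1: e = PD / BD - 1
Step 2: e = 2.75 / 1.42 - 1
Step 3: e = 1.93662 - 1
Step 4: e = 0.937

0.937


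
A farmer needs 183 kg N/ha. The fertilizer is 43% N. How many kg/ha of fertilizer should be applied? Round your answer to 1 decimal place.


Step 1: Fertilizer rate = target N / (N content / 100)
Step 2: Rate = 183 / (43 / 100)
Step 3: Rate = 183 / 0.43
Step 4: Rate = 425.6 kg/ha

425.6


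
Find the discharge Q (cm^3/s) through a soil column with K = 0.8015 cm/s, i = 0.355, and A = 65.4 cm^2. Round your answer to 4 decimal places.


Step 1: Apply Darcy's law: Q = K * i * A
Step 2: Q = 0.8015 * 0.355 * 65.4
Step 3: Q = 18.6084 cm^3/s

18.6084


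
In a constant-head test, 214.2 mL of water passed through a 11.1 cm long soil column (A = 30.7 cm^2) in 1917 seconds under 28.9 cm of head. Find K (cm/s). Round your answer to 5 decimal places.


Step 1: K = Q * L / (A * t * h)
Step 2: Numerator = 214.2 * 11.1 = 2377.62
Step 3: Denominator = 30.7 * 1917 * 28.9 = 1700819.91
Step 4: K = 2377.62 / 1700819.91 = 0.0014 cm/s

0.0014


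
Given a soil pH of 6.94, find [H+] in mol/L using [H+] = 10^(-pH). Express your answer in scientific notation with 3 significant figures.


Step 1: [H+] = 10^(-pH)
Step 2: [H+] = 10^(-6.94)
Step 3: [H+] = 1.15e-07 mol/L

1.15e-07


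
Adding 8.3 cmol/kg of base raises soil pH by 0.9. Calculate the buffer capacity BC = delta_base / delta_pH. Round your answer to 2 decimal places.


Step 1: BC = change in base / change in pH
Step 2: BC = 8.3 / 0.9
Step 3: BC = 9.22 cmol/(kg*pH unit)

9.22


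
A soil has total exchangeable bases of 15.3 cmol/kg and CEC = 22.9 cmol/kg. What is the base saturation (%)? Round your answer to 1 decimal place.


Step 1: BS = 100 * (sum of bases) / CEC
Step 2: BS = 100 * 15.3 / 22.9
Step 3: BS = 66.8%

66.8


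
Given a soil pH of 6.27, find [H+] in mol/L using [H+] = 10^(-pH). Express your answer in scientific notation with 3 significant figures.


Step 1: [H+] = 10^(-pH)
Step 2: [H+] = 10^(-6.27)
Step 3: [H+] = 5.37e-07 mol/L

5.37e-07


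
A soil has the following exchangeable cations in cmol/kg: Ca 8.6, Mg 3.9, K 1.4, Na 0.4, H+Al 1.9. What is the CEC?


Step 1: CEC = Ca + Mg + K + Na + (H+Al)
Step 2: CEC = 8.6 + 3.9 + 1.4 + 0.4 + 1.9
Step 3: CEC = 16.2 cmol/kg

16.2


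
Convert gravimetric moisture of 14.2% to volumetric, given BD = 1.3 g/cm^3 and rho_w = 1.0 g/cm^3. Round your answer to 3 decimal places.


Step 1: theta = (w / 100) * BD / rho_w
Step 2: theta = (14.2 / 100) * 1.3 / 1.0
Step 3: theta = 0.142 * 1.3
Step 4: theta = 0.185

0.185


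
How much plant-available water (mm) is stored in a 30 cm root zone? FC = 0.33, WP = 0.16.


Step 1: Available water = (FC - WP) * depth * 10
Step 2: AW = (0.33 - 0.16) * 30 * 10
Step 3: AW = 0.17 * 30 * 10
Step 4: AW = 51.0 mm

51.0


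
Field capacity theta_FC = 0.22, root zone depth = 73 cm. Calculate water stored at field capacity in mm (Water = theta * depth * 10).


Step 1: Water (mm) = theta_FC * depth (cm) * 10
Step 2: Water = 0.22 * 73 * 10
Step 3: Water = 160.6 mm

160.6


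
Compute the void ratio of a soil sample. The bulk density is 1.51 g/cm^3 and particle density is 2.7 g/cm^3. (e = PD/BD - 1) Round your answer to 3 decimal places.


Step 1: e = PD / BD - 1
Step 2: e = 2.7 / 1.51 - 1
Step 3: e = 1.78808 - 1
Step 4: e = 0.788

0.788


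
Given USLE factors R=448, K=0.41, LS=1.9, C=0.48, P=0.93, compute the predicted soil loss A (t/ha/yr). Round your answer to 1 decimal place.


Step 1: A = R * K * LS * C * P
Step 2: R * K = 448 * 0.41 = 183.68
Step 3: (R*K) * LS = 183.68 * 1.9 = 348.992
Step 4: * C * P = 348.992 * 0.48 * 0.93 = 155.8
Step 5: A = 155.8 t/(ha*yr)

155.8


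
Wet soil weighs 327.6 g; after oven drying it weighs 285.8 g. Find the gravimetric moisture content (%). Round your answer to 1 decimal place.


Step 1: Water mass = wet - dry = 327.6 - 285.8 = 41.8 g
Step 2: w = 100 * water mass / dry mass
Step 3: w = 100 * 41.8 / 285.8 = 14.6%

14.6


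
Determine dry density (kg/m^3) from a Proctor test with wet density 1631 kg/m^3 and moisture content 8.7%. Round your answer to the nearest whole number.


Step 1: Dry density = wet density / (1 + w/100)
Step 2: Dry density = 1631 / (1 + 8.7/100)
Step 3: Dry density = 1631 / 1.087
Step 4: Dry density = 1500 kg/m^3

1500


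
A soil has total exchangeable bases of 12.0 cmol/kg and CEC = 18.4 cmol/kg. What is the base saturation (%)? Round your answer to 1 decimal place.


Step 1: BS = 100 * (sum of bases) / CEC
Step 2: BS = 100 * 12.0 / 18.4
Step 3: BS = 65.2%

65.2


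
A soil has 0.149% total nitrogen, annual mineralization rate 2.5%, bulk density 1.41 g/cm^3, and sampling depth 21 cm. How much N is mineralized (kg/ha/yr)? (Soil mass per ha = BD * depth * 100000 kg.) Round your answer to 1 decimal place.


Step 1: Soil mass per ha = BD * depth * 100000 = 1.41 * 21 * 100000 = 2961000 kg
Step 2: Total N pool = soil mass * N%/100 = 2961000 * 0.149/100 = 4411.89 kg/ha
Step 3: N mineralized = N pool * rate%/100 = 4411.89 * 2.5/100 = 110.3 kg/ha/yr

110.3


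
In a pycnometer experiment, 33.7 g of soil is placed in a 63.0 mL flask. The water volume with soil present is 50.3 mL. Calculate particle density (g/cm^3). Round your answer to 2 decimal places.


Step 1: Volume of solids = flask volume - water volume with soil
Step 2: V_solids = 63.0 - 50.3 = 12.7 mL
Step 3: Particle density = mass / V_solids = 33.7 / 12.7 = 2.65 g/cm^3

2.65


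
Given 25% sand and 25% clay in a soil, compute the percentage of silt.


Step 1: sand + silt + clay = 100%
Step 2: silt = 100 - sand - clay
Step 3: silt = 100 - 25 - 25
Step 4: silt = 50%

50


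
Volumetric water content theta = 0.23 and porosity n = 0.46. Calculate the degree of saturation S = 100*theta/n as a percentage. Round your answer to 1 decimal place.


Step 1: S = 100 * theta_v / n
Step 2: S = 100 * 0.23 / 0.46
Step 3: S = 50.0%

50.0


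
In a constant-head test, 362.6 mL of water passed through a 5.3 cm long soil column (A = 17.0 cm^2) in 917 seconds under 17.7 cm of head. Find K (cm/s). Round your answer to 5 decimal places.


Step 1: K = Q * L / (A * t * h)
Step 2: Numerator = 362.6 * 5.3 = 1921.78
Step 3: Denominator = 17.0 * 917 * 17.7 = 275925.3
Step 4: K = 1921.78 / 275925.3 = 0.00696 cm/s

0.00696


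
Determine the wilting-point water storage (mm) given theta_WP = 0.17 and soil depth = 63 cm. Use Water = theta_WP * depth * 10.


Step 1: Water (mm) = theta_WP * depth * 10
Step 2: Water = 0.17 * 63 * 10
Step 3: Water = 107.1 mm

107.1


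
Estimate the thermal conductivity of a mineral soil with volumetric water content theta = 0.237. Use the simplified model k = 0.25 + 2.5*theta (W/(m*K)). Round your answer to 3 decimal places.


Step 1: k = 0.25 + 2.5 * theta
Step 2: k = 0.25 + 2.5 * 0.237
Step 3: k = 0.25 + 0.593
Step 4: k = 0.843 W/(m*K)

0.843


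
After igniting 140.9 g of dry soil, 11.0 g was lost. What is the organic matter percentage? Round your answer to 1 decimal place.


Step 1: OM% = 100 * LOI / sample mass
Step 2: OM = 100 * 11.0 / 140.9
Step 3: OM = 7.8%

7.8


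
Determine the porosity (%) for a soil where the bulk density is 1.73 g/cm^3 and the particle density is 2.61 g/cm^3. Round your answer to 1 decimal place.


Step 1: Formula: n = 100 * (1 - BD / PD)
Step 2: n = 100 * (1 - 1.73 / 2.61)
Step 3: n = 100 * (1 - 0.66284)
Step 4: n = 33.7%

33.7


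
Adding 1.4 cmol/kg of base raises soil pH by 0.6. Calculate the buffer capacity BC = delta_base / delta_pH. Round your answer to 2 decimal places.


Step 1: BC = change in base / change in pH
Step 2: BC = 1.4 / 0.6
Step 3: BC = 2.33 cmol/(kg*pH unit)

2.33


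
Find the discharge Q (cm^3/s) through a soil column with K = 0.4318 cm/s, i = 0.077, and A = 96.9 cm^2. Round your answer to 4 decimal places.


Step 1: Apply Darcy's law: Q = K * i * A
Step 2: Q = 0.4318 * 0.077 * 96.9
Step 3: Q = 3.2218 cm^3/s

3.2218


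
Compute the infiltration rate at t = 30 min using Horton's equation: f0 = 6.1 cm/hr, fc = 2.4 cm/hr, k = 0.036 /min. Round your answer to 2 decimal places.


Step 1: f = fc + (f0 - fc) * exp(-k * t)
Step 2: exp(-0.036 * 30) = 0.339596
Step 3: f = 2.4 + (6.1 - 2.4) * 0.339596
Step 4: f = 2.4 + 3.7 * 0.339596
Step 5: f = 3.66 cm/hr

3.66


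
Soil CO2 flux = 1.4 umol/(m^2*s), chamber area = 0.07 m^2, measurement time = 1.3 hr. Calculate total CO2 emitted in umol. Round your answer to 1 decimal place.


Step 1: Convert time to seconds: 1.3 hr * 3600 = 4680.0 s
Step 2: Total = flux * area * time_s
Step 3: Total = 1.4 * 0.07 * 4680.0
Step 4: Total = 458.6 umol

458.6


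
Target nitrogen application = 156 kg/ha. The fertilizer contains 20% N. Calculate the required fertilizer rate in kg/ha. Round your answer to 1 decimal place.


Step 1: Fertilizer rate = target N / (N content / 100)
Step 2: Rate = 156 / (20 / 100)
Step 3: Rate = 156 / 0.2
Step 4: Rate = 780.0 kg/ha

780.0


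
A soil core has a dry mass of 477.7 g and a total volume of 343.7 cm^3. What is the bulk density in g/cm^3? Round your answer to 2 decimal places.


Step 1: Identify the formula: BD = dry mass / volume
Step 2: Substitute values: BD = 477.7 / 343.7
Step 3: BD = 1.39 g/cm^3

1.39


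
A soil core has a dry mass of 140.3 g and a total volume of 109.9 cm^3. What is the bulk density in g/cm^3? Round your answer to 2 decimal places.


Step 1: Identify the formula: BD = dry mass / volume
Step 2: Substitute values: BD = 140.3 / 109.9
Step 3: BD = 1.28 g/cm^3

1.28


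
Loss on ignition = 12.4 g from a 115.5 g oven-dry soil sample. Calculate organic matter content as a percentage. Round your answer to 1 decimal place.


Step 1: OM% = 100 * LOI / sample mass
Step 2: OM = 100 * 12.4 / 115.5
Step 3: OM = 10.7%

10.7


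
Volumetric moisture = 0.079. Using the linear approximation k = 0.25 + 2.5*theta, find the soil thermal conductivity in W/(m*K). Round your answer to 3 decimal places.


Step 1: k = 0.25 + 2.5 * theta
Step 2: k = 0.25 + 2.5 * 0.079
Step 3: k = 0.25 + 0.198
Step 4: k = 0.448 W/(m*K)

0.448


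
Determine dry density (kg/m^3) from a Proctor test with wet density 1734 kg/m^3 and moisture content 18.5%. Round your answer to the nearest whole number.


Step 1: Dry density = wet density / (1 + w/100)
Step 2: Dry density = 1734 / (1 + 18.5/100)
Step 3: Dry density = 1734 / 1.185
Step 4: Dry density = 1463 kg/m^3

1463


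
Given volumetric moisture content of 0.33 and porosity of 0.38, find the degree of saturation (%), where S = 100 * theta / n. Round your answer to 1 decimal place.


Step 1: S = 100 * theta_v / n
Step 2: S = 100 * 0.33 / 0.38
Step 3: S = 86.8%

86.8


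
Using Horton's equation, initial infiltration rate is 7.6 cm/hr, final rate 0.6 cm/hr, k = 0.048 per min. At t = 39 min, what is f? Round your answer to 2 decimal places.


Step 1: f = fc + (f0 - fc) * exp(-k * t)
Step 2: exp(-0.048 * 39) = 0.153816
Step 3: f = 0.6 + (7.6 - 0.6) * 0.153816
Step 4: f = 0.6 + 7.0 * 0.153816
Step 5: f = 1.68 cm/hr

1.68


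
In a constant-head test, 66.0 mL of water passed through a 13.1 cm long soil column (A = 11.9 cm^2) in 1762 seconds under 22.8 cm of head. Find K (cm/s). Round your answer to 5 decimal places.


Step 1: K = Q * L / (A * t * h)
Step 2: Numerator = 66.0 * 13.1 = 864.6
Step 3: Denominator = 11.9 * 1762 * 22.8 = 478065.84
Step 4: K = 864.6 / 478065.84 = 0.00181 cm/s

0.00181


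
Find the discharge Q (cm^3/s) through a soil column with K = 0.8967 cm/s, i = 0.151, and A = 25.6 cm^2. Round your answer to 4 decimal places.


Step 1: Apply Darcy's law: Q = K * i * A
Step 2: Q = 0.8967 * 0.151 * 25.6
Step 3: Q = 3.4663 cm^3/s

3.4663


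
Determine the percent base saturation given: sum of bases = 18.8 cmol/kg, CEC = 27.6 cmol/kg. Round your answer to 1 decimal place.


Step 1: BS = 100 * (sum of bases) / CEC
Step 2: BS = 100 * 18.8 / 27.6
Step 3: BS = 68.1%

68.1


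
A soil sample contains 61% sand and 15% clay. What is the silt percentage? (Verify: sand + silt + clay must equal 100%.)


Step 1: sand + silt + clay = 100%
Step 2: silt = 100 - sand - clay
Step 3: silt = 100 - 61 - 15
Step 4: silt = 24%

24


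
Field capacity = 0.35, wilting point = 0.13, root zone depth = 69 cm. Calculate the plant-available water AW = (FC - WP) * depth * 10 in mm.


Step 1: Available water = (FC - WP) * depth * 10
Step 2: AW = (0.35 - 0.13) * 69 * 10
Step 3: AW = 0.22 * 69 * 10
Step 4: AW = 151.8 mm

151.8


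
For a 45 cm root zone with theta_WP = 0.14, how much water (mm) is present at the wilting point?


Step 1: Water (mm) = theta_WP * depth * 10
Step 2: Water = 0.14 * 45 * 10
Step 3: Water = 63.0 mm

63.0


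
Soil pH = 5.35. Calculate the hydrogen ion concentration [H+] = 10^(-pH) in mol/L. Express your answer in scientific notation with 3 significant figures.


Step 1: [H+] = 10^(-pH)
Step 2: [H+] = 10^(-5.35)
Step 3: [H+] = 4.47e-06 mol/L

4.47e-06


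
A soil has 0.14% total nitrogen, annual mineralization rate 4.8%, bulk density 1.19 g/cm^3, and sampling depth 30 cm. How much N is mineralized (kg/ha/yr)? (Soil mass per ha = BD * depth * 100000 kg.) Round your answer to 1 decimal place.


Step 1: Soil mass per ha = BD * depth * 100000 = 1.19 * 30 * 100000 = 3570000 kg
Step 2: Total N pool = soil mass * N%/100 = 3570000 * 0.14/100 = 4998.0 kg/ha
Step 3: N mineralized = N pool * rate%/100 = 4998.0 * 4.8/100 = 239.9 kg/ha/yr

239.9


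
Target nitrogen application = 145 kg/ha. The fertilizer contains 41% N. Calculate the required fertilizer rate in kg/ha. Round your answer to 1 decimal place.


Step 1: Fertilizer rate = target N / (N content / 100)
Step 2: Rate = 145 / (41 / 100)
Step 3: Rate = 145 / 0.41
Step 4: Rate = 353.7 kg/ha

353.7


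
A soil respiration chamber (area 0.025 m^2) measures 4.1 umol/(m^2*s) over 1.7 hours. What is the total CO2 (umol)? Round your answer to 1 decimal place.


Step 1: Convert time to seconds: 1.7 hr * 3600 = 6120.0 s
Step 2: Total = flux * area * time_s
Step 3: Total = 4.1 * 0.025 * 6120.0
Step 4: Total = 627.3 umol

627.3


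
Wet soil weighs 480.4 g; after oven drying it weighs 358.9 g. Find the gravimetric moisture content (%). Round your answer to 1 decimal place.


Step 1: Water mass = wet - dry = 480.4 - 358.9 = 121.5 g
Step 2: w = 100 * water mass / dry mass
Step 3: w = 100 * 121.5 / 358.9 = 33.9%

33.9


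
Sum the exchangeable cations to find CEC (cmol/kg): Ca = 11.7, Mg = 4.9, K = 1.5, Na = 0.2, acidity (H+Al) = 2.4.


Step 1: CEC = Ca + Mg + K + Na + (H+Al)
Step 2: CEC = 11.7 + 4.9 + 1.5 + 0.2 + 2.4
Step 3: CEC = 20.7 cmol/kg

20.7


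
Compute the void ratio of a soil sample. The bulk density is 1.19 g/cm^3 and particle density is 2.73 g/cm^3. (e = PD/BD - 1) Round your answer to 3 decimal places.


Step 1: e = PD / BD - 1
Step 2: e = 2.73 / 1.19 - 1
Step 3: e = 2.29412 - 1
Step 4: e = 1.294

1.294


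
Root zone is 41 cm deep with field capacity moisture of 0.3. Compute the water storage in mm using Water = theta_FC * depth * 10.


Step 1: Water (mm) = theta_FC * depth (cm) * 10
Step 2: Water = 0.3 * 41 * 10
Step 3: Water = 123.0 mm

123.0


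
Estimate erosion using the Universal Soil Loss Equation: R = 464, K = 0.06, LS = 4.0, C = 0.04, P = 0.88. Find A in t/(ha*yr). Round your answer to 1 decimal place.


Step 1: A = R * K * LS * C * P
Step 2: R * K = 464 * 0.06 = 27.84
Step 3: (R*K) * LS = 27.84 * 4.0 = 111.36
Step 4: * C * P = 111.36 * 0.04 * 0.88 = 3.9
Step 5: A = 3.9 t/(ha*yr)

3.9


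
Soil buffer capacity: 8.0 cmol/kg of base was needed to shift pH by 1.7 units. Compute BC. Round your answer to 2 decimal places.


Step 1: BC = change in base / change in pH
Step 2: BC = 8.0 / 1.7
Step 3: BC = 4.71 cmol/(kg*pH unit)

4.71


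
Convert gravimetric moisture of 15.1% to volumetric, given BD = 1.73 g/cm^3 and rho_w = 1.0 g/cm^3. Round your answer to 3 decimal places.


Step 1: theta = (w / 100) * BD / rho_w
Step 2: theta = (15.1 / 100) * 1.73 / 1.0
Step 3: theta = 0.151 * 1.73
Step 4: theta = 0.261

0.261


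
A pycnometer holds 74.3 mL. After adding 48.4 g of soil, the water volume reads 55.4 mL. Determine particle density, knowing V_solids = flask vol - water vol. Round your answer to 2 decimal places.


Step 1: Volume of solids = flask volume - water volume with soil
Step 2: V_solids = 74.3 - 55.4 = 18.9 mL
Step 3: Particle density = mass / V_solids = 48.4 / 18.9 = 2.56 g/cm^3

2.56


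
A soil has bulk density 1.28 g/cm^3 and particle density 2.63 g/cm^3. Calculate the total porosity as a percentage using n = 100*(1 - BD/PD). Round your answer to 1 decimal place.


Step 1: Formula: n = 100 * (1 - BD / PD)
Step 2: n = 100 * (1 - 1.28 / 2.63)
Step 3: n = 100 * (1 - 0.48669)
Step 4: n = 51.3%

51.3


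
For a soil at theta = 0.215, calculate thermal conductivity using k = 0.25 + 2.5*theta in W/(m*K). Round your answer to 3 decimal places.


Step 1: k = 0.25 + 2.5 * theta
Step 2: k = 0.25 + 2.5 * 0.215
Step 3: k = 0.25 + 0.538
Step 4: k = 0.788 W/(m*K)

0.788


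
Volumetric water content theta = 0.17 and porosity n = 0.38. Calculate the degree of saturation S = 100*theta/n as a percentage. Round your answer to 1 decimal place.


Step 1: S = 100 * theta_v / n
Step 2: S = 100 * 0.17 / 0.38
Step 3: S = 44.7%

44.7


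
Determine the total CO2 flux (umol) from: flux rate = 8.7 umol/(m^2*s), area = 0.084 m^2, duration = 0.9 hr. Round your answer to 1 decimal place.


Step 1: Convert time to seconds: 0.9 hr * 3600 = 3240.0 s
Step 2: Total = flux * area * time_s
Step 3: Total = 8.7 * 0.084 * 3240.0
Step 4: Total = 2367.8 umol

2367.8


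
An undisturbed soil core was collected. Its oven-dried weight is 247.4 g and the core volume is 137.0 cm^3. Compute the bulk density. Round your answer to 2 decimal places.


Step 1: Identify the formula: BD = dry mass / volume
Step 2: Substitute values: BD = 247.4 / 137.0
Step 3: BD = 1.81 g/cm^3

1.81


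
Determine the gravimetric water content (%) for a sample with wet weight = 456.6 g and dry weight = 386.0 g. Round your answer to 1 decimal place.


Step 1: Water mass = wet - dry = 456.6 - 386.0 = 70.6 g
Step 2: w = 100 * water mass / dry mass
Step 3: w = 100 * 70.6 / 386.0 = 18.3%

18.3


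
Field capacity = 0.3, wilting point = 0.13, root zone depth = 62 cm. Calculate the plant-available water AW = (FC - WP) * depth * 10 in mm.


Step 1: Available water = (FC - WP) * depth * 10
Step 2: AW = (0.3 - 0.13) * 62 * 10
Step 3: AW = 0.17 * 62 * 10
Step 4: AW = 105.4 mm

105.4


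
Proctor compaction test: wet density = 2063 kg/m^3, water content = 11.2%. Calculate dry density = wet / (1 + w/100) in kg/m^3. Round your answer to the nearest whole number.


Step 1: Dry density = wet density / (1 + w/100)
Step 2: Dry density = 2063 / (1 + 11.2/100)
Step 3: Dry density = 2063 / 1.112
Step 4: Dry density = 1855 kg/m^3

1855


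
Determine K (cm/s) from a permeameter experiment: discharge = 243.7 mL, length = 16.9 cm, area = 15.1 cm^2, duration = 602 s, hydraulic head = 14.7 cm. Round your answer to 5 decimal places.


Step 1: K = Q * L / (A * t * h)
Step 2: Numerator = 243.7 * 16.9 = 4118.53
Step 3: Denominator = 15.1 * 602 * 14.7 = 133625.94
Step 4: K = 4118.53 / 133625.94 = 0.03082 cm/s

0.03082


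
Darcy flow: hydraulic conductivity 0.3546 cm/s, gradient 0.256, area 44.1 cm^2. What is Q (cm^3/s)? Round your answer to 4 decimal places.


Step 1: Apply Darcy's law: Q = K * i * A
Step 2: Q = 0.3546 * 0.256 * 44.1
Step 3: Q = 4.0033 cm^3/s

4.0033


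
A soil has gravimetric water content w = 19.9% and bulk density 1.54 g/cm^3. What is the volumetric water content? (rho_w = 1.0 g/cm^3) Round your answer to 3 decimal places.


Step 1: theta = (w / 100) * BD / rho_w
Step 2: theta = (19.9 / 100) * 1.54 / 1.0
Step 3: theta = 0.199 * 1.54
Step 4: theta = 0.306

0.306


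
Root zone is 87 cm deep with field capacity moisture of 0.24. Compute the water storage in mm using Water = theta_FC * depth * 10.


Step 1: Water (mm) = theta_FC * depth (cm) * 10
Step 2: Water = 0.24 * 87 * 10
Step 3: Water = 208.8 mm

208.8


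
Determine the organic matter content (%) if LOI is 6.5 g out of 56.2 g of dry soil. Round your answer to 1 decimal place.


Step 1: OM% = 100 * LOI / sample mass
Step 2: OM = 100 * 6.5 / 56.2
Step 3: OM = 11.6%

11.6


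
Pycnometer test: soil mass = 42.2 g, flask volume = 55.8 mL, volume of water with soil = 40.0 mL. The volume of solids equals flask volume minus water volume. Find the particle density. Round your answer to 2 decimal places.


Step 1: Volume of solids = flask volume - water volume with soil
Step 2: V_solids = 55.8 - 40.0 = 15.8 mL
Step 3: Particle density = mass / V_solids = 42.2 / 15.8 = 2.67 g/cm^3

2.67


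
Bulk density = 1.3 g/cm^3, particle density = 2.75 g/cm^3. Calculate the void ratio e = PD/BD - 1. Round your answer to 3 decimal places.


Step 1: e = PD / BD - 1
Step 2: e = 2.75 / 1.3 - 1
Step 3: e = 2.11538 - 1
Step 4: e = 1.115

1.115


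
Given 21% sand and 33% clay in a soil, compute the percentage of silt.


Step 1: sand + silt + clay = 100%
Step 2: silt = 100 - sand - clay
Step 3: silt = 100 - 21 - 33
Step 4: silt = 46%

46


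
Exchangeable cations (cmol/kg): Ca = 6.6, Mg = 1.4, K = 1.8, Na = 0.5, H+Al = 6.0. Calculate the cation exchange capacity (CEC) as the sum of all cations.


Step 1: CEC = Ca + Mg + K + Na + (H+Al)
Step 2: CEC = 6.6 + 1.4 + 1.8 + 0.5 + 6.0
Step 3: CEC = 16.3 cmol/kg

16.3
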